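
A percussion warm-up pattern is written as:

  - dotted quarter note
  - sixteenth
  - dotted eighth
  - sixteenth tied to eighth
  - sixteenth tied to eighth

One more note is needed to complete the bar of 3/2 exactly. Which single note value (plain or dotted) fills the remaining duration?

The bar of 3/2 = 24 sixteenth notes.
In sixteenth notes: dotted quarter note = 6; sixteenth = 1; dotted eighth = 3; sixteenth tied to eighth (sixteenth + eighth) = 3; sixteenth tied to eighth (sixteenth + eighth) = 3.
Total: 6 + 1 + 3 + 3 + 3 = 16.
Remaining: 24 − 16 = 8 sixteenth notes, which is a half note.

half note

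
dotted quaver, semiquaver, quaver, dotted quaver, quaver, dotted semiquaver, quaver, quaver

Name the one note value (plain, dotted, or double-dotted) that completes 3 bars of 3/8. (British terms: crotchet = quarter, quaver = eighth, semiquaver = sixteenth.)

dotted sixteenth note

3 bars of 3/8 = 36 thirty-second notes.
Convert each value to thirty-second notes: dotted quaver = 6; semiquaver = 2; quaver = 4; dotted quaver = 6; quaver = 4; dotted semiquaver = 3; quaver = 4; quaver = 4.
Total: 6 + 2 + 4 + 6 + 4 + 3 + 4 + 4 = 33.
Remaining: 36 − 33 = 3 thirty-second notes, which is a dotted sixteenth note.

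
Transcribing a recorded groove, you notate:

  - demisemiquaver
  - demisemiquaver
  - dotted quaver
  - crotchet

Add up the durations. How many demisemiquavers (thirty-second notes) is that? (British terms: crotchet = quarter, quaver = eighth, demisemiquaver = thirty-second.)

Express everything in thirty-second notes: demisemiquaver = 1; demisemiquaver = 1; dotted quaver = 6; crotchet = 8.
Altogether 1 + 1 + 6 + 8 = 16 thirty-second notes.

16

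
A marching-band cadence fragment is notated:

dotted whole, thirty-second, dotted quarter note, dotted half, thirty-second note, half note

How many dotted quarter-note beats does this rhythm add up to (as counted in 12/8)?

One dotted quarter-note beat = 12 thirty-second notes.
Each duration in thirty-second notes: dotted whole = 48; thirty-second = 1; dotted quarter note = 12; dotted half = 24; thirty-second note = 1; half note = 16.
Total: 48 + 1 + 12 + 24 + 1 + 16 = 102.
102 ÷ 12 = 8.5 beats.

8.5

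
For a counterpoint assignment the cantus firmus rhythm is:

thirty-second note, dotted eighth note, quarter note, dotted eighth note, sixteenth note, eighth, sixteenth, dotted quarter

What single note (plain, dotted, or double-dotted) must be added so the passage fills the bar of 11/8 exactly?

The bar of 11/8 = 44 thirty-second notes.
Working in thirty-second notes: thirty-second note = 1; dotted eighth note = 6; quarter note = 8; dotted eighth note = 6; sixteenth note = 2; eighth = 4; sixteenth = 2; dotted quarter = 12.
Sum: 1 + 6 + 8 + 6 + 2 + 4 + 2 + 12 = 41.
Remaining: 44 − 41 = 3 thirty-second notes, which is a dotted sixteenth note.

dotted sixteenth note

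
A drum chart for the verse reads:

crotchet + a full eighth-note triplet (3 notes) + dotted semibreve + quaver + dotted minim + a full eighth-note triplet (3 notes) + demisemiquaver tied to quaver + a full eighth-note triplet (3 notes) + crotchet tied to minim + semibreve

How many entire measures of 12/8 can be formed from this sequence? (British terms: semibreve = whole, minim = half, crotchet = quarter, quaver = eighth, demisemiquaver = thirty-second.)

3

One bar of 12/8 = 48 thirty-second notes.
In thirty-second notes: crotchet = 8; a full eighth-note triplet (3 notes) (three triplet eighths span one quarter) = 8; dotted semibreve = 48; quaver = 4; dotted minim = 24; a full eighth-note triplet (3 notes) (three triplet eighths span one quarter) = 8; demisemiquaver tied to quaver (demisemiquaver + quaver) = 5; a full eighth-note triplet (3 notes) (three triplet eighths span one quarter) = 8; crotchet tied to minim (crotchet + minim) = 24; semibreve = 32.
Altogether 8 + 8 + 48 + 4 + 24 + 8 + 5 + 8 + 24 + 32 = 169.
169 ÷ 48 = 3 complete bars with 25 left over.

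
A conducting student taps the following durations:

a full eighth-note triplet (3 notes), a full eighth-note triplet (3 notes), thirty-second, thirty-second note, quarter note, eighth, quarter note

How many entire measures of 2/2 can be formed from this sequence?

One bar of 2/2 = 32 thirty-second notes.
In thirty-second notes: a full eighth-note triplet (3 notes) (three triplet eighths span one quarter) = 8; a full eighth-note triplet (3 notes) (three triplet eighths span one quarter) = 8; thirty-second = 1; thirty-second note = 1; quarter note = 8; eighth = 4; quarter note = 8.
Total: 8 + 8 + 1 + 1 + 8 + 4 + 8 = 38.
38 ÷ 32 = 1 complete bar with 6 left over.

1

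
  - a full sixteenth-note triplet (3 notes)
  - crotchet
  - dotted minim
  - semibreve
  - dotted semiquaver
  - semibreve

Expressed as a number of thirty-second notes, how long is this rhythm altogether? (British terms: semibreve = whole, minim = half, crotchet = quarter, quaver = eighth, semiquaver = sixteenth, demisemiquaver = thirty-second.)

In thirty-second notes: a full sixteenth-note triplet (3 notes) (three triplet sixteenths span one eighth) = 4; crotchet = 8; dotted minim = 24; semibreve = 32; dotted semiquaver = 3; semibreve = 32.
Total: 4 + 8 + 24 + 32 + 3 + 32 = 103 thirty-second notes.

103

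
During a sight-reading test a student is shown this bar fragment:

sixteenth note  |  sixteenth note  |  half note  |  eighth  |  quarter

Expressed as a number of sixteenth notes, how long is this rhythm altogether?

16

Each duration in sixteenth notes: sixteenth note = 1; sixteenth note = 1; half note = 8; eighth = 2; quarter = 4.
Sum: 1 + 1 + 8 + 2 + 4 = 16 sixteenth notes.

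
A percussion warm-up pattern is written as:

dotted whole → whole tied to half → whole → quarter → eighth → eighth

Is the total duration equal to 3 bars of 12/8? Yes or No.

One bar of 12/8 = 12 eighth notes, so 3 bars = 36.
Each duration in eighth notes: dotted whole = 12; whole tied to half (whole + half) = 12; whole = 8; quarter = 2; eighth = 1; eighth = 1.
Sum: 12 + 12 + 8 + 2 + 1 + 1 = 36.
36 equals 36, so the answer is Yes.

Yes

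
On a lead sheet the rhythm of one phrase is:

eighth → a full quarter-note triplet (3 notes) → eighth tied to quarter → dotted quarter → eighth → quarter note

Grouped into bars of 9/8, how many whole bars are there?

One bar of 9/8 = 9 eighth notes.
Convert each value to eighth notes: eighth = 1; a full quarter-note triplet (3 notes) (three triplet quarters span one half) = 4; eighth tied to quarter (eighth + quarter) = 3; dotted quarter = 3; eighth = 1; quarter note = 2.
Adding: 1 + 4 + 3 + 3 + 1 + 2 = 14.
14 ÷ 9 = 1 complete bar with 5 left over.

1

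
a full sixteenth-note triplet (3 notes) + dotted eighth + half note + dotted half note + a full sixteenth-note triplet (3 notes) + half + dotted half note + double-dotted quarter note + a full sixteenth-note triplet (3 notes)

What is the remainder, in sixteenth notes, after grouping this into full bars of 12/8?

One bar of 12/8 = 24 sixteenth notes.
Working in sixteenth notes: a full sixteenth-note triplet (3 notes) (three triplet sixteenths span one eighth) = 2; dotted eighth = 3; half note = 8; dotted half note = 12; a full sixteenth-note triplet (3 notes) (three triplet sixteenths span one eighth) = 2; half = 8; dotted half note = 12; double-dotted quarter note = 7; a full sixteenth-note triplet (3 notes) (three triplet sixteenths span one eighth) = 2.
Altogether 2 + 3 + 8 + 12 + 2 + 8 + 12 + 7 + 2 = 56.
56 ÷ 24 = 2 complete bars with 8 sixteenth notes remaining.

8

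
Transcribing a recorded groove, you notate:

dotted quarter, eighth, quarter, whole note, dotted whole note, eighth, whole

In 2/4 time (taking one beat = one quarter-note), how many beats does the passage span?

One quarter-note beat = 2 eighth notes.
Each duration in eighth notes: dotted quarter = 3; eighth = 1; quarter = 2; whole note = 8; dotted whole note = 12; eighth = 1; whole = 8.
Sum: 3 + 1 + 2 + 8 + 12 + 1 + 8 = 35.
35 ÷ 2 = 17.5 beats.

17.5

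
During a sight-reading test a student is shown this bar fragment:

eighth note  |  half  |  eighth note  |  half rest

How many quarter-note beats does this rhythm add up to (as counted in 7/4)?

One quarter-note beat = 2 eighth notes.
Convert each value to eighth notes: eighth note = 1; half = 4; eighth note = 1; half rest = 4.
Sum: 1 + 4 + 1 + 4 = 10.
10 ÷ 2 = 5 beats.

5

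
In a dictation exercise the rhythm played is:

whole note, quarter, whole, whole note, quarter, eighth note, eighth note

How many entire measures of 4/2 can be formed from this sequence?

One bar of 4/2 = 16 eighth notes.
Each duration in eighth notes: whole note = 8; quarter = 2; whole = 8; whole note = 8; quarter = 2; eighth note = 1; eighth note = 1.
Altogether 8 + 2 + 8 + 8 + 2 + 1 + 1 = 30.
30 ÷ 16 = 1 complete bar with 14 left over.

1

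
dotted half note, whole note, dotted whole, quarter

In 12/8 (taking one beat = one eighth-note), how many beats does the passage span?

28

One eighth-note beat = 2 sixteenth notes.
Convert each value to sixteenth notes: dotted half note = 12; whole note = 16; dotted whole = 24; quarter = 4.
Sum: 12 + 16 + 24 + 4 = 56.
56 ÷ 2 = 28 beats.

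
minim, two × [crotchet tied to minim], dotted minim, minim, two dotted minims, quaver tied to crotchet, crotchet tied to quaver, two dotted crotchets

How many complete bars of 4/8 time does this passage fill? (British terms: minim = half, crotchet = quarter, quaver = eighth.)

One bar of 4/8 = 4 eighth notes.
Working in eighth notes: minim = 4; crotchet tied to minim (crotchet + minim) = 6; crotchet tied to minim (crotchet + minim) = 6; dotted minim = 6; minim = 4; dotted minim = 6; dotted minim = 6; quaver tied to crotchet (quaver + crotchet) = 3; crotchet tied to quaver (crotchet + quaver) = 3; dotted crotchet = 3; dotted crotchet = 3.
Adding: 4 + 6 + 6 + 6 + 4 + 6 + 6 + 3 + 3 + 3 + 3 = 50.
50 ÷ 4 = 12 complete bars with 2 left over.

12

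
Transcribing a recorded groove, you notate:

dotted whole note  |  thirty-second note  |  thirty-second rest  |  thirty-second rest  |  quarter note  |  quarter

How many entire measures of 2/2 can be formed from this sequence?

2

One bar of 2/2 = 32 thirty-second notes.
Working in thirty-second notes: dotted whole note = 48; thirty-second note = 1; thirty-second rest = 1; thirty-second rest = 1; quarter note = 8; quarter = 8.
Adding: 48 + 1 + 1 + 1 + 8 + 8 = 67.
67 ÷ 32 = 2 complete bars with 3 left over.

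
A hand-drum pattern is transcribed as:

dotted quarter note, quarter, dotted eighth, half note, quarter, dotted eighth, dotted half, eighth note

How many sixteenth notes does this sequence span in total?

42

Each duration in sixteenth notes: dotted quarter note = 6; quarter = 4; dotted eighth = 3; half note = 8; quarter = 4; dotted eighth = 3; dotted half = 12; eighth note = 2.
Total: 6 + 4 + 3 + 8 + 4 + 3 + 12 + 2 = 42 sixteenth notes.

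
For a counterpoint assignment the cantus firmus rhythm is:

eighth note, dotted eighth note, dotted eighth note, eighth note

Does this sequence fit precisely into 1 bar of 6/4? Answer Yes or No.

No

One bar of 6/4 = 24 sixteenth notes.
In sixteenth notes: eighth note = 2; dotted eighth note = 3; dotted eighth note = 3; eighth note = 2.
Altogether 2 + 3 + 3 + 2 = 10.
10 falls short of 24, so the answer is No.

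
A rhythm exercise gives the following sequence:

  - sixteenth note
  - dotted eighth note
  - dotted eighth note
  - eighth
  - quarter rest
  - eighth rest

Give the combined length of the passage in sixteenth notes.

Each duration in sixteenth notes: sixteenth note = 1; dotted eighth note = 3; dotted eighth note = 3; eighth = 2; quarter rest = 4; eighth rest = 2.
Altogether 1 + 3 + 3 + 2 + 4 + 2 = 15 sixteenth notes.

15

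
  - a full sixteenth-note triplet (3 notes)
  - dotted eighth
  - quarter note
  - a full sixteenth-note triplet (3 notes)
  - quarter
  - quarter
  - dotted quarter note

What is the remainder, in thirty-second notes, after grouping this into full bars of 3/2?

One bar of 3/2 = 24 sixteenth notes.
Working in sixteenth notes: a full sixteenth-note triplet (3 notes) (three triplet sixteenths span one eighth) = 2; dotted eighth = 3; quarter note = 4; a full sixteenth-note triplet (3 notes) (three triplet sixteenths span one eighth) = 2; quarter = 4; quarter = 4; dotted quarter note = 6.
Altogether 2 + 3 + 4 + 2 + 4 + 4 + 6 = 25.
25 ÷ 24 = 1 complete bar with 1 sixteenth note remaining = 2 thirty-second notes.

2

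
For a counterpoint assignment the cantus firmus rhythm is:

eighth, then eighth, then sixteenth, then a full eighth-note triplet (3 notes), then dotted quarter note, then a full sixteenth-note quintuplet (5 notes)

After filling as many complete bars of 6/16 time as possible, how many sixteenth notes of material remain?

1

One bar of 6/16 = 6 sixteenth notes.
In sixteenth notes: eighth = 2; eighth = 2; sixteenth = 1; a full eighth-note triplet (3 notes) (three triplet eighths span one quarter) = 4; dotted quarter note = 6; a full sixteenth-note quintuplet (5 notes) (five quintuplet sixteenths span one quarter) = 4.
Adding: 2 + 2 + 1 + 4 + 6 + 4 = 19.
19 ÷ 6 = 3 complete bars with 1 sixteenth note remaining.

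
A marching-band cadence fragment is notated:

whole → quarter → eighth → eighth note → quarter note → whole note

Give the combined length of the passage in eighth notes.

Express everything in eighth notes: whole = 8; quarter = 2; eighth = 1; eighth note = 1; quarter note = 2; whole note = 8.
Sum: 8 + 2 + 1 + 1 + 2 + 8 = 22 eighth notes.

22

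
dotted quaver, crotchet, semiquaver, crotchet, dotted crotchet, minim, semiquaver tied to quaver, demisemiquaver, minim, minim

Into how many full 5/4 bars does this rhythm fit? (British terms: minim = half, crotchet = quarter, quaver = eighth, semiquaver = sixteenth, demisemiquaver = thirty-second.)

2

One bar of 5/4 = 40 thirty-second notes.
In thirty-second notes: dotted quaver = 6; crotchet = 8; semiquaver = 2; crotchet = 8; dotted crotchet = 12; minim = 16; semiquaver tied to quaver (semiquaver + quaver) = 6; demisemiquaver = 1; minim = 16; minim = 16.
Sum: 6 + 8 + 2 + 8 + 12 + 16 + 6 + 1 + 16 + 16 = 91.
91 ÷ 40 = 2 complete bars with 11 left over.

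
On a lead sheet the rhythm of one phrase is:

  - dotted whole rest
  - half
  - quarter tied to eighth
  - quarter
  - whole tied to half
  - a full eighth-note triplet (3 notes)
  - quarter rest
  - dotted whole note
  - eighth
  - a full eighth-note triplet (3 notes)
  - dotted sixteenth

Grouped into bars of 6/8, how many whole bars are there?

One bar of 6/8 = 24 thirty-second notes.
Working in thirty-second notes: dotted whole rest = 48; half = 16; quarter tied to eighth (quarter + eighth) = 12; quarter = 8; whole tied to half (whole + half) = 48; a full eighth-note triplet (3 notes) (three triplet eighths span one quarter) = 8; quarter rest = 8; dotted whole note = 48; eighth = 4; a full eighth-note triplet (3 notes) (three triplet eighths span one quarter) = 8; dotted sixteenth = 3.
Altogether 48 + 16 + 12 + 8 + 48 + 8 + 8 + 48 + 4 + 8 + 3 = 211.
211 ÷ 24 = 8 complete bars with 19 left over.

8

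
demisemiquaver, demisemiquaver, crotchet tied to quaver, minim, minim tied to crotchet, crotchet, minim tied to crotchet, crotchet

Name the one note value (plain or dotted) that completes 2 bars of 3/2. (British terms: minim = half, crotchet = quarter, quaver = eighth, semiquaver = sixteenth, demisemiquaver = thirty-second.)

2 bars of 3/2 = 96 thirty-second notes.
Express everything in thirty-second notes: demisemiquaver = 1; demisemiquaver = 1; crotchet tied to quaver (crotchet + quaver) = 12; minim = 16; minim tied to crotchet (minim + crotchet) = 24; crotchet = 8; minim tied to crotchet (minim + crotchet) = 24; crotchet = 8.
Adding: 1 + 1 + 12 + 16 + 24 + 8 + 24 + 8 = 94.
Remaining: 96 − 94 = 2 thirty-second notes, which is a sixteenth note.

sixteenth note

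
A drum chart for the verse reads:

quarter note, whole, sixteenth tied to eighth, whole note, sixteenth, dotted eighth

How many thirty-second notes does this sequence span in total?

Each duration in thirty-second notes: quarter note = 8; whole = 32; sixteenth tied to eighth (sixteenth + eighth) = 6; whole note = 32; sixteenth = 2; dotted eighth = 6.
Total: 8 + 32 + 6 + 32 + 2 + 6 = 86 thirty-second notes.

86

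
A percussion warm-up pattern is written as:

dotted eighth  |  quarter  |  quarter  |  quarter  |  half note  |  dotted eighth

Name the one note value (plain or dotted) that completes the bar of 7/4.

eighth note

The bar of 7/4 = 28 sixteenth notes.
Express everything in sixteenth notes: dotted eighth = 3; quarter = 4; quarter = 4; quarter = 4; half note = 8; dotted eighth = 3.
Sum: 3 + 4 + 4 + 4 + 8 + 3 = 26.
Remaining: 28 − 26 = 2 sixteenth notes, which is a eighth note.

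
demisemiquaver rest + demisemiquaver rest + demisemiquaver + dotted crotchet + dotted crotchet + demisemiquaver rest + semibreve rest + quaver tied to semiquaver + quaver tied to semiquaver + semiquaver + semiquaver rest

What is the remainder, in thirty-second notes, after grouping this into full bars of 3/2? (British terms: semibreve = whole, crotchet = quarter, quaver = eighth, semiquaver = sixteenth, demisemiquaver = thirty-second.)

One bar of 3/2 = 48 thirty-second notes.
Working in thirty-second notes: demisemiquaver rest = 1; demisemiquaver rest = 1; demisemiquaver = 1; dotted crotchet = 12; dotted crotchet = 12; demisemiquaver rest = 1; semibreve rest = 32; quaver tied to semiquaver (quaver + semiquaver) = 6; quaver tied to semiquaver (quaver + semiquaver) = 6; semiquaver = 2; semiquaver rest = 2.
Sum: 1 + 1 + 1 + 12 + 12 + 1 + 32 + 6 + 6 + 2 + 2 = 76.
76 ÷ 48 = 1 complete bar with 28 thirty-second notes remaining.

28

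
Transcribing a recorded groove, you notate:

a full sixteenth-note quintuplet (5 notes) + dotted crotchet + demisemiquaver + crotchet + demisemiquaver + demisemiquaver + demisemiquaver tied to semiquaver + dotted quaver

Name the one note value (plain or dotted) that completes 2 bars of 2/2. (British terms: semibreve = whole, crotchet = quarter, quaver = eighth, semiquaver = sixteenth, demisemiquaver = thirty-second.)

dotted half note

2 bars of 2/2 = 64 thirty-second notes.
Convert each value to thirty-second notes: a full sixteenth-note quintuplet (5 notes) (five quintuplet sixteenths span one quarter) = 8; dotted crotchet = 12; demisemiquaver = 1; crotchet = 8; demisemiquaver = 1; demisemiquaver = 1; demisemiquaver tied to semiquaver (demisemiquaver + semiquaver) = 3; dotted quaver = 6.
Sum: 8 + 12 + 1 + 8 + 1 + 1 + 3 + 6 = 40.
Remaining: 64 − 40 = 24 thirty-second notes, which is a dotted half note.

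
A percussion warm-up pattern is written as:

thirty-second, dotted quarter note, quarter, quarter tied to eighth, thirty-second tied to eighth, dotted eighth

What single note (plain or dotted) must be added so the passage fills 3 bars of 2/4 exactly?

eighth note

3 bars of 2/4 = 48 thirty-second notes.
Convert each value to thirty-second notes: thirty-second = 1; dotted quarter note = 12; quarter = 8; quarter tied to eighth (quarter + eighth) = 12; thirty-second tied to eighth (thirty-second + eighth) = 5; dotted eighth = 6.
Adding: 1 + 12 + 8 + 12 + 5 + 6 = 44.
Remaining: 48 − 44 = 4 thirty-second notes, which is a eighth note.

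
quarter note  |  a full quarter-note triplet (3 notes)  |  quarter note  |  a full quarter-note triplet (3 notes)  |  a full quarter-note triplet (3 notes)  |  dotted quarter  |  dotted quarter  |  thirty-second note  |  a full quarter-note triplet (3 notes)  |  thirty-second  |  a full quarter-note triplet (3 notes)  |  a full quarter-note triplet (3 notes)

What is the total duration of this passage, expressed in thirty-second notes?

Working in thirty-second notes: quarter note = 8; a full quarter-note triplet (3 notes) (three triplet quarters span one half) = 16; quarter note = 8; a full quarter-note triplet (3 notes) (three triplet quarters span one half) = 16; a full quarter-note triplet (3 notes) (three triplet quarters span one half) = 16; dotted quarter = 12; dotted quarter = 12; thirty-second note = 1; a full quarter-note triplet (3 notes) (three triplet quarters span one half) = 16; thirty-second = 1; a full quarter-note triplet (3 notes) (three triplet quarters span one half) = 16; a full quarter-note triplet (3 notes) (three triplet quarters span one half) = 16.
Adding: 8 + 16 + 8 + 16 + 16 + 12 + 12 + 1 + 16 + 1 + 16 + 16 = 138 thirty-second notes.

138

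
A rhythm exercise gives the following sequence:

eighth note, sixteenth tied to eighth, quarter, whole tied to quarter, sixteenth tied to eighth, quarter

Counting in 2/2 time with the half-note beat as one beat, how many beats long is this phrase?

One half-note beat = 8 sixteenth notes.
Convert each value to sixteenth notes: eighth note = 2; sixteenth tied to eighth (sixteenth + eighth) = 3; quarter = 4; whole tied to quarter (whole + quarter) = 20; sixteenth tied to eighth (sixteenth + eighth) = 3; quarter = 4.
Sum: 2 + 3 + 4 + 20 + 3 + 4 = 36.
36 ÷ 8 = 4.5 beats.

4.5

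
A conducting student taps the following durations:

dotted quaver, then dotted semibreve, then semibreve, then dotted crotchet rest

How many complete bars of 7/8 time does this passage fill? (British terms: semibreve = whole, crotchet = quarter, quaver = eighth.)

3

One bar of 7/8 = 14 sixteenth notes.
Express everything in sixteenth notes: dotted quaver = 3; dotted semibreve = 24; semibreve = 16; dotted crotchet rest = 6.
Sum: 3 + 24 + 16 + 6 = 49.
49 ÷ 14 = 3 complete bars with 7 left over.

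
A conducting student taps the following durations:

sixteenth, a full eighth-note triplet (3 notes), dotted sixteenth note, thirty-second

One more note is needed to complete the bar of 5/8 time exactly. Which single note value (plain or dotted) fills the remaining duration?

dotted eighth note

The bar of 5/8 = 20 thirty-second notes.
In thirty-second notes: sixteenth = 2; a full eighth-note triplet (3 notes) (three triplet eighths span one quarter) = 8; dotted sixteenth note = 3; thirty-second = 1.
Adding: 2 + 8 + 3 + 1 = 14.
Remaining: 20 − 14 = 6 thirty-second notes, which is a dotted eighth note.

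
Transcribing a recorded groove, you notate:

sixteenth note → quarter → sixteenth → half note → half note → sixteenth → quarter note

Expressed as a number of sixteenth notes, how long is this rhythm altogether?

Convert each value to sixteenth notes: sixteenth note = 1; quarter = 4; sixteenth = 1; half note = 8; half note = 8; sixteenth = 1; quarter note = 4.
Adding: 1 + 4 + 1 + 8 + 8 + 1 + 4 = 27 sixteenth notes.

27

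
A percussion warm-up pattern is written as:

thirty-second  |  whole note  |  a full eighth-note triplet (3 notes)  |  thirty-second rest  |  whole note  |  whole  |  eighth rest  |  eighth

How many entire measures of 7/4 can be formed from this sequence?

2

One bar of 7/4 = 56 thirty-second notes.
Each duration in thirty-second notes: thirty-second = 1; whole note = 32; a full eighth-note triplet (3 notes) (three triplet eighths span one quarter) = 8; thirty-second rest = 1; whole note = 32; whole = 32; eighth rest = 4; eighth = 4.
Adding: 1 + 32 + 8 + 1 + 32 + 32 + 4 + 4 = 114.
114 ÷ 56 = 2 complete bars with 2 left over.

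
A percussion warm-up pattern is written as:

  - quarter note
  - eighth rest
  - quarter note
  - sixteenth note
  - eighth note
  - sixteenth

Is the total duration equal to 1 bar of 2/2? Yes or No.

No

One bar of 2/2 = 16 sixteenth notes.
Express everything in sixteenth notes: quarter note = 4; eighth rest = 2; quarter note = 4; sixteenth note = 1; eighth note = 2; sixteenth = 1.
Total: 4 + 2 + 4 + 1 + 2 + 1 = 14.
14 falls short of 16, so the answer is No.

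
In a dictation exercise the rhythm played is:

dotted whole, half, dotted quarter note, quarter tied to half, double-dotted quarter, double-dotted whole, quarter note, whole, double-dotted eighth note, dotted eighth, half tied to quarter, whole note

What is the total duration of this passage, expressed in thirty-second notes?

In thirty-second notes: dotted whole = 48; half = 16; dotted quarter note = 12; quarter tied to half (quarter + half) = 24; double-dotted quarter = 14; double-dotted whole = 56; quarter note = 8; whole = 32; double-dotted eighth note = 7; dotted eighth = 6; half tied to quarter (half + quarter) = 24; whole note = 32.
Adding: 48 + 16 + 12 + 24 + 14 + 56 + 8 + 32 + 7 + 6 + 24 + 32 = 279 thirty-second notes.

279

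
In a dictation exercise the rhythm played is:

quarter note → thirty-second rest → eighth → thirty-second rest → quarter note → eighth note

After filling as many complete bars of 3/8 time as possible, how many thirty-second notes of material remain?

One bar of 3/8 = 12 thirty-second notes.
Convert each value to thirty-second notes: quarter note = 8; thirty-second rest = 1; eighth = 4; thirty-second rest = 1; quarter note = 8; eighth note = 4.
Total: 8 + 1 + 4 + 1 + 8 + 4 = 26.
26 ÷ 12 = 2 complete bars with 2 thirty-second notes remaining.

2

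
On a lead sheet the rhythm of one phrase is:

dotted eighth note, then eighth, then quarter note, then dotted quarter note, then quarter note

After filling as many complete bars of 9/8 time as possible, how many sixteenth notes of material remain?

One bar of 9/8 = 18 sixteenth notes.
Convert each value to sixteenth notes: dotted eighth note = 3; eighth = 2; quarter note = 4; dotted quarter note = 6; quarter note = 4.
Adding: 3 + 2 + 4 + 6 + 4 = 19.
19 ÷ 18 = 1 complete bar with 1 sixteenth note remaining.

1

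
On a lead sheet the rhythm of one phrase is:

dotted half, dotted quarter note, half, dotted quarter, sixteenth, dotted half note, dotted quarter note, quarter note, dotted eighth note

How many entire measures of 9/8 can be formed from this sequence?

One bar of 9/8 = 18 sixteenth notes.
Working in sixteenth notes: dotted half = 12; dotted quarter note = 6; half = 8; dotted quarter = 6; sixteenth = 1; dotted half note = 12; dotted quarter note = 6; quarter note = 4; dotted eighth note = 3.
Sum: 12 + 6 + 8 + 6 + 1 + 12 + 6 + 4 + 3 = 58.
58 ÷ 18 = 3 complete bars with 4 left over.

3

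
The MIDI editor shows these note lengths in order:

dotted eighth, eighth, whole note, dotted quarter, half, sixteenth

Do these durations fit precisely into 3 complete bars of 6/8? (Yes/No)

One bar of 6/8 = 12 sixteenth notes, so 3 bars = 36.
In sixteenth notes: dotted eighth = 3; eighth = 2; whole note = 16; dotted quarter = 6; half = 8; sixteenth = 1.
Sum: 3 + 2 + 16 + 6 + 8 + 1 = 36.
36 equals 36, so the answer is Yes.

Yes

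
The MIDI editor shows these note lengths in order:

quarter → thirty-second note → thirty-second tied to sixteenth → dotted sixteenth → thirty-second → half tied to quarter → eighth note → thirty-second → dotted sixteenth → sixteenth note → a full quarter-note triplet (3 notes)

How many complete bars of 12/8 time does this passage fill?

1

One bar of 12/8 = 48 thirty-second notes.
Convert each value to thirty-second notes: quarter = 8; thirty-second note = 1; thirty-second tied to sixteenth (thirty-second + sixteenth) = 3; dotted sixteenth = 3; thirty-second = 1; half tied to quarter (half + quarter) = 24; eighth note = 4; thirty-second = 1; dotted sixteenth = 3; sixteenth note = 2; a full quarter-note triplet (3 notes) (three triplet quarters span one half) = 16.
Adding: 8 + 1 + 3 + 3 + 1 + 24 + 4 + 1 + 3 + 2 + 16 = 66.
66 ÷ 48 = 1 complete bar with 18 left over.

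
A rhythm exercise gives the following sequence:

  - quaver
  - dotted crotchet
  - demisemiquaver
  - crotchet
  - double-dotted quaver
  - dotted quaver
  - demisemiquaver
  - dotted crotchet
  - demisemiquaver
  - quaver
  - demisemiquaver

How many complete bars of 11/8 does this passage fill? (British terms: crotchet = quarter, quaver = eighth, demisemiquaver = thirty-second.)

1

One bar of 11/8 = 44 thirty-second notes.
Express everything in thirty-second notes: quaver = 4; dotted crotchet = 12; demisemiquaver = 1; crotchet = 8; double-dotted quaver = 7; dotted quaver = 6; demisemiquaver = 1; dotted crotchet = 12; demisemiquaver = 1; quaver = 4; demisemiquaver = 1.
Altogether 4 + 12 + 1 + 8 + 7 + 6 + 1 + 12 + 1 + 4 + 1 = 57.
57 ÷ 44 = 1 complete bar with 13 left over.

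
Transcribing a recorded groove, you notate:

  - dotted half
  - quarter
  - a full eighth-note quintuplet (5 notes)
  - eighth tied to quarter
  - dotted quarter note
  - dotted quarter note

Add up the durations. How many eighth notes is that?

Express everything in eighth notes: dotted half = 6; quarter = 2; a full eighth-note quintuplet (5 notes) (five quintuplet eighths span one half) = 4; eighth tied to quarter (eighth + quarter) = 3; dotted quarter note = 3; dotted quarter note = 3.
Total: 6 + 2 + 4 + 3 + 3 + 3 = 21 eighth notes.

21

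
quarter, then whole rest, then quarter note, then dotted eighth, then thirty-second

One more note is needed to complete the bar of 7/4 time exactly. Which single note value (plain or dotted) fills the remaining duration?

thirty-second note

The bar of 7/4 = 56 thirty-second notes.
Each duration in thirty-second notes: quarter = 8; whole rest = 32; quarter note = 8; dotted eighth = 6; thirty-second = 1.
Altogether 8 + 32 + 8 + 6 + 1 = 55.
Remaining: 56 − 55 = 1 thirty-second note, which is a thirty-second note.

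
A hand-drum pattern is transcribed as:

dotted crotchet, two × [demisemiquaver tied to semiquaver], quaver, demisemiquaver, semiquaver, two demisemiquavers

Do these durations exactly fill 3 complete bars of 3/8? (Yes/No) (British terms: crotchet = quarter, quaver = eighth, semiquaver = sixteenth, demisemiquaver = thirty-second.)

No

One bar of 3/8 = 12 thirty-second notes, so 3 bars = 36.
Working in thirty-second notes: dotted crotchet = 12; demisemiquaver tied to semiquaver (demisemiquaver + semiquaver) = 3; demisemiquaver tied to semiquaver (demisemiquaver + semiquaver) = 3; quaver = 4; demisemiquaver = 1; semiquaver = 2; demisemiquaver = 1; demisemiquaver = 1.
Total: 12 + 3 + 3 + 4 + 1 + 2 + 1 + 1 = 27.
27 falls short of 36, so the answer is No.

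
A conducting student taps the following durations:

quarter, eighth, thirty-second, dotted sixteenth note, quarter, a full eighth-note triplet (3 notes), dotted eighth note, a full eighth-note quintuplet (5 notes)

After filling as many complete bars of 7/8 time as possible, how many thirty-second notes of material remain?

26

One bar of 7/8 = 28 thirty-second notes.
In thirty-second notes: quarter = 8; eighth = 4; thirty-second = 1; dotted sixteenth note = 3; quarter = 8; a full eighth-note triplet (3 notes) (three triplet eighths span one quarter) = 8; dotted eighth note = 6; a full eighth-note quintuplet (5 notes) (five quintuplet eighths span one half) = 16.
Adding: 8 + 4 + 1 + 3 + 8 + 8 + 6 + 16 = 54.
54 ÷ 28 = 1 complete bar with 26 thirty-second notes remaining.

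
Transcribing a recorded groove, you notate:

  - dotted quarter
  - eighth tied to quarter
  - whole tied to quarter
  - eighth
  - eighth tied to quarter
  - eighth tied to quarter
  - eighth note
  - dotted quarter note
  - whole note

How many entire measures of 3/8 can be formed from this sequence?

One bar of 3/8 = 3 eighth notes.
Convert each value to eighth notes: dotted quarter = 3; eighth tied to quarter (eighth + quarter) = 3; whole tied to quarter (whole + quarter) = 10; eighth = 1; eighth tied to quarter (eighth + quarter) = 3; eighth tied to quarter (eighth + quarter) = 3; eighth note = 1; dotted quarter note = 3; whole note = 8.
Adding: 3 + 3 + 10 + 1 + 3 + 3 + 1 + 3 + 8 = 35.
35 ÷ 3 = 11 complete bars with 2 left over.

11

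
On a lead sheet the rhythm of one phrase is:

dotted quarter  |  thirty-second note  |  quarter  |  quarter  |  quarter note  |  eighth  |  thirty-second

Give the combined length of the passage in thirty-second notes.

In thirty-second notes: dotted quarter = 12; thirty-second note = 1; quarter = 8; quarter = 8; quarter note = 8; eighth = 4; thirty-second = 1.
Sum: 12 + 1 + 8 + 8 + 8 + 4 + 1 = 42 thirty-second notes.

42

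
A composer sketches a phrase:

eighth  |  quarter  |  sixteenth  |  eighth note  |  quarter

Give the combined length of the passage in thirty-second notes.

Convert each value to thirty-second notes: eighth = 4; quarter = 8; sixteenth = 2; eighth note = 4; quarter = 8.
Total: 4 + 8 + 2 + 4 + 8 = 26 thirty-second notes.

26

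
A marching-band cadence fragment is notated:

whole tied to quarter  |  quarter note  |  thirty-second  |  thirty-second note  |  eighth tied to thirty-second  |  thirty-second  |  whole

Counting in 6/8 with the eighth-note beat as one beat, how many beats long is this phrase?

22

One eighth-note beat = 4 thirty-second notes.
In thirty-second notes: whole tied to quarter (whole + quarter) = 40; quarter note = 8; thirty-second = 1; thirty-second note = 1; eighth tied to thirty-second (eighth + thirty-second) = 5; thirty-second = 1; whole = 32.
Total: 40 + 8 + 1 + 1 + 5 + 1 + 32 = 88.
88 ÷ 4 = 22 beats.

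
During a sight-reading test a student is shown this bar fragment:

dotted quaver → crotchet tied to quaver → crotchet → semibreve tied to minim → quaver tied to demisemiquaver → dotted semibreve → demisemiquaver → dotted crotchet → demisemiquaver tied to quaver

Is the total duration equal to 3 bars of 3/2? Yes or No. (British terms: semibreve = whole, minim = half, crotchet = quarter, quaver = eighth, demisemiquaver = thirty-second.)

One bar of 3/2 = 48 thirty-second notes, so 3 bars = 144.
Working in thirty-second notes: dotted quaver = 6; crotchet tied to quaver (crotchet + quaver) = 12; crotchet = 8; semibreve tied to minim (semibreve + minim) = 48; quaver tied to demisemiquaver (quaver + demisemiquaver) = 5; dotted semibreve = 48; demisemiquaver = 1; dotted crotchet = 12; demisemiquaver tied to quaver (demisemiquaver + quaver) = 5.
Total: 6 + 12 + 8 + 48 + 5 + 48 + 1 + 12 + 5 = 145.
145 exceeds 144, so the answer is No.

No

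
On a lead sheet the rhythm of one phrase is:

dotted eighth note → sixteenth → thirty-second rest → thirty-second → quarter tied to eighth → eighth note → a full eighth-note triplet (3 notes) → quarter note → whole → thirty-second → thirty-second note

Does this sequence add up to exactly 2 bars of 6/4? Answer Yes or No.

No

One bar of 6/4 = 48 thirty-second notes, so 2 bars = 96.
In thirty-second notes: dotted eighth note = 6; sixteenth = 2; thirty-second rest = 1; thirty-second = 1; quarter tied to eighth (quarter + eighth) = 12; eighth note = 4; a full eighth-note triplet (3 notes) (three triplet eighths span one quarter) = 8; quarter note = 8; whole = 32; thirty-second = 1; thirty-second note = 1.
Sum: 6 + 2 + 1 + 1 + 12 + 4 + 8 + 8 + 32 + 1 + 1 = 76.
76 falls short of 96, so the answer is No.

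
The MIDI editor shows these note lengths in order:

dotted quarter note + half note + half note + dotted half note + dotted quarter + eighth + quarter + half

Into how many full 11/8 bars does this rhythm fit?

2

One bar of 11/8 = 11 eighth notes.
In eighth notes: dotted quarter note = 3; half note = 4; half note = 4; dotted half note = 6; dotted quarter = 3; eighth = 1; quarter = 2; half = 4.
Total: 3 + 4 + 4 + 6 + 3 + 1 + 2 + 4 = 27.
27 ÷ 11 = 2 complete bars with 5 left over.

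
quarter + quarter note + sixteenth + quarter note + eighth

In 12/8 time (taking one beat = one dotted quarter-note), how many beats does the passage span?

2.5

One dotted quarter-note beat = 6 sixteenth notes.
Each duration in sixteenth notes: quarter = 4; quarter note = 4; sixteenth = 1; quarter note = 4; eighth = 2.
Total: 4 + 4 + 1 + 4 + 2 = 15.
15 ÷ 6 = 2.5 beats.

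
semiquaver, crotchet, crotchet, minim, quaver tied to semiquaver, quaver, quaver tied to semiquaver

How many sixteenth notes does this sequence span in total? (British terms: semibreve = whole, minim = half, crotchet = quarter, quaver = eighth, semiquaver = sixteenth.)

Express everything in sixteenth notes: semiquaver = 1; crotchet = 4; crotchet = 4; minim = 8; quaver tied to semiquaver (quaver + semiquaver) = 3; quaver = 2; quaver tied to semiquaver (quaver + semiquaver) = 3.
Adding: 1 + 4 + 4 + 8 + 3 + 2 + 3 = 25 sixteenth notes.

25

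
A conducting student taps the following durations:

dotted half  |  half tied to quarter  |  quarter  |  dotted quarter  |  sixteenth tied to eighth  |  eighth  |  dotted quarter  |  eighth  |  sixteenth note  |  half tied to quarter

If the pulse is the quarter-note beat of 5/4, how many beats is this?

One quarter-note beat = 4 sixteenth notes.
Each duration in sixteenth notes: dotted half = 12; half tied to quarter (half + quarter) = 12; quarter = 4; dotted quarter = 6; sixteenth tied to eighth (sixteenth + eighth) = 3; eighth = 2; dotted quarter = 6; eighth = 2; sixteenth note = 1; half tied to quarter (half + quarter) = 12.
Total: 12 + 12 + 4 + 6 + 3 + 2 + 6 + 2 + 1 + 12 = 60.
60 ÷ 4 = 15 beats.

15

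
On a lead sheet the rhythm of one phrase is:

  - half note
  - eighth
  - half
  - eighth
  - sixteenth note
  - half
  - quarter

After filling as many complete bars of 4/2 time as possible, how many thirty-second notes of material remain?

One bar of 4/2 = 32 sixteenth notes.
In sixteenth notes: half note = 8; eighth = 2; half = 8; eighth = 2; sixteenth note = 1; half = 8; quarter = 4.
Sum: 8 + 2 + 8 + 2 + 1 + 8 + 4 = 33.
33 ÷ 32 = 1 complete bar with 1 sixteenth note remaining = 2 thirty-second notes.

2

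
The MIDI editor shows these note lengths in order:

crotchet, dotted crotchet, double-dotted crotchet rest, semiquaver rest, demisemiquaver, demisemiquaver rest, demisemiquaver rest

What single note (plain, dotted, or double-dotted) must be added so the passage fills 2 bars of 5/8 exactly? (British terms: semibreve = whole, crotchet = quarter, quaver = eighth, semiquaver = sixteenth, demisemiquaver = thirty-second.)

thirty-second note

2 bars of 5/8 = 40 thirty-second notes.
Convert each value to thirty-second notes: crotchet = 8; dotted crotchet = 12; double-dotted crotchet rest = 14; semiquaver rest = 2; demisemiquaver = 1; demisemiquaver rest = 1; demisemiquaver rest = 1.
Total: 8 + 12 + 14 + 2 + 1 + 1 + 1 = 39.
Remaining: 40 − 39 = 1 thirty-second note, which is a thirty-second note.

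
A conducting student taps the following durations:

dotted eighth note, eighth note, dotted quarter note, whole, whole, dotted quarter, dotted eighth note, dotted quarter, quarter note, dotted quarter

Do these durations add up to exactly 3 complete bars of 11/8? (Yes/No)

No

One bar of 11/8 = 22 sixteenth notes, so 3 bars = 66.
Each duration in sixteenth notes: dotted eighth note = 3; eighth note = 2; dotted quarter note = 6; whole = 16; whole = 16; dotted quarter = 6; dotted eighth note = 3; dotted quarter = 6; quarter note = 4; dotted quarter = 6.
Total: 3 + 2 + 6 + 16 + 16 + 6 + 3 + 6 + 4 + 6 = 68.
68 exceeds 66, so the answer is No.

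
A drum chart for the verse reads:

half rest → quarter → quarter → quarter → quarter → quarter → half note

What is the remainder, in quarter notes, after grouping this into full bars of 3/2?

One bar of 3/2 = 6 quarter notes.
Express everything in quarter notes: half rest = 2; quarter = 1; quarter = 1; quarter = 1; quarter = 1; quarter = 1; half note = 2.
Sum: 2 + 1 + 1 + 1 + 1 + 1 + 2 = 9.
9 ÷ 6 = 1 complete bar with 3 quarter notes remaining.

3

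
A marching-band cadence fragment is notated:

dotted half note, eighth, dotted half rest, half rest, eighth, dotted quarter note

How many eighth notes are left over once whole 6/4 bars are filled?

One bar of 6/4 = 12 eighth notes.
In eighth notes: dotted half note = 6; eighth = 1; dotted half rest = 6; half rest = 4; eighth = 1; dotted quarter note = 3.
Adding: 6 + 1 + 6 + 4 + 1 + 3 = 21.
21 ÷ 12 = 1 complete bar with 9 eighth notes remaining.

9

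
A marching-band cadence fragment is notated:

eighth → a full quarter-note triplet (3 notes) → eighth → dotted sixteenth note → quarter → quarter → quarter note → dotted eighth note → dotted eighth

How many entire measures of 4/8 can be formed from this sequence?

One bar of 4/8 = 16 thirty-second notes.
In thirty-second notes: eighth = 4; a full quarter-note triplet (3 notes) (three triplet quarters span one half) = 16; eighth = 4; dotted sixteenth note = 3; quarter = 8; quarter = 8; quarter note = 8; dotted eighth note = 6; dotted eighth = 6.
Sum: 4 + 16 + 4 + 3 + 8 + 8 + 8 + 6 + 6 = 63.
63 ÷ 16 = 3 complete bars with 15 left over.

3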